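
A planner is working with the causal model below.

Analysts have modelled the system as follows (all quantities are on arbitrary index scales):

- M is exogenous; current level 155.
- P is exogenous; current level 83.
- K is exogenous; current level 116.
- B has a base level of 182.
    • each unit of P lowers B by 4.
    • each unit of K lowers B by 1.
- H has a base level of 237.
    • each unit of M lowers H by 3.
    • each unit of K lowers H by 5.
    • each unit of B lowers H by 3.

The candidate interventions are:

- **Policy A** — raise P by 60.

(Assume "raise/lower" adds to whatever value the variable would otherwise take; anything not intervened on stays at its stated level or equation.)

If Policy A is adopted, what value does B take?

-506

Policy A (P + 60):
  P = 83 + 60 = 143
  K = 116
  B = 182 − 4·143 − 116 = -506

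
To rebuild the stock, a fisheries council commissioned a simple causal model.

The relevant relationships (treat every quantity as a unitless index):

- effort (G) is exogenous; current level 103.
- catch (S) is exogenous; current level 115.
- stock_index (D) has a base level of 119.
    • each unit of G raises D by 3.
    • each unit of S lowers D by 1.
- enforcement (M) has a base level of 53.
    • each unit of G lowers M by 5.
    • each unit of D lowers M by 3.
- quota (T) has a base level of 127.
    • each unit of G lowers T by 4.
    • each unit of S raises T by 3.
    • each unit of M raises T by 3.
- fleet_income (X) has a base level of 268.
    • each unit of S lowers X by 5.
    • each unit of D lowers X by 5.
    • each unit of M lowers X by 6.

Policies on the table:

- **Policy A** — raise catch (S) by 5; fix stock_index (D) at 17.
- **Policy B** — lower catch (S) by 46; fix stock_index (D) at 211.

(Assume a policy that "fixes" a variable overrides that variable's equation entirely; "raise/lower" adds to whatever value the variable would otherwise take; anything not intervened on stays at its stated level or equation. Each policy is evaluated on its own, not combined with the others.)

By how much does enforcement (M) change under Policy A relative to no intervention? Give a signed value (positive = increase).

888

Baseline:
  G = 103
  S = 115
  D = 119 + 3·103 − 115 = 313
  M = 53 − 5·103 − 3·313 = -1401
Policy A (S + 5, D := 17):
  G = 103
  S = 115 + 5 = 120
  D = 17
  M = 53 − 5·103 − 3·17 = -513
Change in M: -513 − (-1401) = 888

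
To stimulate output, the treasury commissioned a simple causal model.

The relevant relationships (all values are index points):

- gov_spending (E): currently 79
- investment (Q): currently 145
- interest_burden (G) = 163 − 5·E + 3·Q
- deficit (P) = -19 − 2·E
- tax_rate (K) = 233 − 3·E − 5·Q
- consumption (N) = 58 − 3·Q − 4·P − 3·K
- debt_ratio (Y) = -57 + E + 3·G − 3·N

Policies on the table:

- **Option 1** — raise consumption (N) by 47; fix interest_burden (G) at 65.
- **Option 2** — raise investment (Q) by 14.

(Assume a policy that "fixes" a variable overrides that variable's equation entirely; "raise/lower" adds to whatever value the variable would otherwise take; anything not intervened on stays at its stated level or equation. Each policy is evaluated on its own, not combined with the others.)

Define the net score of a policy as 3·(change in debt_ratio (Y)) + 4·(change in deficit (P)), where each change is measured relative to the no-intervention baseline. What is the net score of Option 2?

Baseline:
  E = 79
  Q = 145
  G = 163 − 5·79 + 3·145 = 203
  P = -19 − 2·79 = -177
  K = 233 − 3·79 − 5·145 = -729
  N = 58 − 3·145 − 4·(-177) − 3·(-729) = 2518
  Y = -57 + 79 + 3·203 − 3·2518 = -6923
Option 2 (Q + 14):
  E = 79
  Q = 145 + 14 = 159
  G = 163 − 5·79 + 3·159 = 245
  P = -19 − 2·79 = -177
  K = 233 − 3·79 − 5·159 = -799
  N = 58 − 3·159 − 4·(-177) − 3·(-799) = 2686
  Y = -57 + 79 + 3·245 − 3·2686 = -7301
ΔY = -7301 − (-6923) = -378; ΔP = -177 − (-177) = 0
Score = 3·(-378) + 4·0 = -1134

-1134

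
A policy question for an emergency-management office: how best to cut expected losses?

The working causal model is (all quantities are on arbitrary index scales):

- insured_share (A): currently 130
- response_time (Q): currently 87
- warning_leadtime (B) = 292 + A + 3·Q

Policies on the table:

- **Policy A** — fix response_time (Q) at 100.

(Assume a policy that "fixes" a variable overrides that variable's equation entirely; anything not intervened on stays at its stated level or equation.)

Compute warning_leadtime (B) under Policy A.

Policy A (Q := 100):
  A = 130
  Q = 100
  B = 292 + 130 + 3·100 = 722

722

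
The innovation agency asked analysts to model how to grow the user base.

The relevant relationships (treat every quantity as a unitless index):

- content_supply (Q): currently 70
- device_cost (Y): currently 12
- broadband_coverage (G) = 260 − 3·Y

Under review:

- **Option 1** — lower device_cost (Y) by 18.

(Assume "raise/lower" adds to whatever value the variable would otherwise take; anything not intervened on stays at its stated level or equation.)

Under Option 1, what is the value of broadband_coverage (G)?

Option 1 (Y − 18):
  Y = 12 − 18 = -6
  G = 260 − 3·(-6) = 278

278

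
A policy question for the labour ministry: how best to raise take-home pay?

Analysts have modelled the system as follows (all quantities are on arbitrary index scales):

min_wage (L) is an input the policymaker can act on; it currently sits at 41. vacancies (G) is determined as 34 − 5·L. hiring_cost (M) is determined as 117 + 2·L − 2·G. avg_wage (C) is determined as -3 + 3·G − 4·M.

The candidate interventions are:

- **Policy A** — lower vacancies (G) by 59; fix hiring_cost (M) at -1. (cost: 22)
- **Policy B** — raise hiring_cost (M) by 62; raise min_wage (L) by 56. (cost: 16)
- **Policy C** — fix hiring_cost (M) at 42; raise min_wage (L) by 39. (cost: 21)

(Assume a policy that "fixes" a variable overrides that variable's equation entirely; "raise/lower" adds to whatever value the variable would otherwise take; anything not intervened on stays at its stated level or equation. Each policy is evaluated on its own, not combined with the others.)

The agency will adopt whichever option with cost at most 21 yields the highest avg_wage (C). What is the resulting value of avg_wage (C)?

-1269

Policy B (M + 62, L + 56):
  L = 41 + 56 = 97
  G = 34 − 5·97 = -451
  M = 117 + 2·97 − 2·(-451) (+62 from intervention) = 1275
  C = -3 + 3·(-451) − 4·1275 = -6456
Policy C (M := 42, L + 39):
  L = 41 + 39 = 80
  G = 34 − 5·80 = -366
  M = 42
  C = -3 + 3·(-366) − 4·42 = -1269
Comparing — Policy B: C=-6456, Policy C: C=-1269. Highest is -1269 (Policy C).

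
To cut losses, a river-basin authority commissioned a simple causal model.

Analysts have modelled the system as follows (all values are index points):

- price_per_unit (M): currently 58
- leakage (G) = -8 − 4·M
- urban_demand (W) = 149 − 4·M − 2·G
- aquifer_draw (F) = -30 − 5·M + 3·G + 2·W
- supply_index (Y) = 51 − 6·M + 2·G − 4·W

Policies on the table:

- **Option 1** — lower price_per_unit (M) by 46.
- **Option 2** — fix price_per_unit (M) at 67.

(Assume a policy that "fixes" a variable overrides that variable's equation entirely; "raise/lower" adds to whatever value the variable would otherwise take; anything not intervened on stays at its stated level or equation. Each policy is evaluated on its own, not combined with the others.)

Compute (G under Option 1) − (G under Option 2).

Option 1 (M − 46):
  M = 58 − 46 = 12
  G = -8 − 4·12 = -56
Option 2 (M := 67):
  M = 67
  G = -8 − 4·67 = -276
G: -56 − (-276) = 220

220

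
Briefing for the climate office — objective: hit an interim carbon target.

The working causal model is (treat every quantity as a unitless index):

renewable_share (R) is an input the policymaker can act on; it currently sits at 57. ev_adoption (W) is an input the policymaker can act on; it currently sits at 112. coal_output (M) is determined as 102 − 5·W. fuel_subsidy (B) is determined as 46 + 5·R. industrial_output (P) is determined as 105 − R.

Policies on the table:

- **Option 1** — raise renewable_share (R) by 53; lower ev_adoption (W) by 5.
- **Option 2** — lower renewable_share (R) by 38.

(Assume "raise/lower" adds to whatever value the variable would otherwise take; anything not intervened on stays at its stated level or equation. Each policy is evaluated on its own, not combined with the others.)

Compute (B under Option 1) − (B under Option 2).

Option 1 (R + 53, W − 5):
  R = 57 + 53 = 110
  B = 46 + 5·110 = 596
Option 2 (R − 38):
  R = 57 − 38 = 19
  B = 46 + 5·19 = 141
B: 596 − 141 = 455

455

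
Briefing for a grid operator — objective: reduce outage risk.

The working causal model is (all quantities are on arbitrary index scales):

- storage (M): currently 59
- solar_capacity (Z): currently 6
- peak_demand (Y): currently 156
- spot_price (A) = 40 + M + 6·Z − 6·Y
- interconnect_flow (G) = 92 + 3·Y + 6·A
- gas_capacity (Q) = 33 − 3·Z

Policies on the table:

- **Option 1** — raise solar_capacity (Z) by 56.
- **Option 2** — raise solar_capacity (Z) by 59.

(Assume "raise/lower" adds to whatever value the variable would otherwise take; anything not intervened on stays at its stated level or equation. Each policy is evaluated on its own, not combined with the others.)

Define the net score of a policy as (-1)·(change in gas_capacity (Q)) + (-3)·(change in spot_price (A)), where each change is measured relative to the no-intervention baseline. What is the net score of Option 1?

Baseline:
  M = 59
  Z = 6
  Y = 156
  A = 40 + 59 + 6·6 − 6·156 = -801
  Q = 33 − 3·6 = 15
Option 1 (Z + 56):
  M = 59
  Z = 6 + 56 = 62
  Y = 156
  A = 40 + 59 + 6·62 − 6·156 = -465
  Q = 33 − 3·62 = -153
ΔQ = -153 − 15 = -168; ΔA = -465 − (-801) = 336
Score = (-1)·(-168) + (-3)·336 = -840

-840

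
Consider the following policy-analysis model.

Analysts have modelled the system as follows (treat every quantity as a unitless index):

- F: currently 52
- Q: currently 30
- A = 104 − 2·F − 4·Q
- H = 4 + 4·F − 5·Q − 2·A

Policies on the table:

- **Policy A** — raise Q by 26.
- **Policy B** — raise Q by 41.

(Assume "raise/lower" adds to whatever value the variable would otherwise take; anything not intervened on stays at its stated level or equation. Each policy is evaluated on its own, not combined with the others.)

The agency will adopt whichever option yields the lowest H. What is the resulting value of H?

Policy A (Q + 26):
  F = 52
  Q = 30 + 26 = 56
  A = 104 − 2·52 − 4·56 = -224
  H = 4 + 4·52 − 5·56 − 2·(-224) = 380
Policy B (Q + 41):
  F = 52
  Q = 30 + 41 = 71
  A = 104 − 2·52 − 4·71 = -284
  H = 4 + 4·52 − 5·71 − 2·(-284) = 425
Comparing — Policy A: H=380, Policy B: H=425. Lowest is 380 (Policy A).

380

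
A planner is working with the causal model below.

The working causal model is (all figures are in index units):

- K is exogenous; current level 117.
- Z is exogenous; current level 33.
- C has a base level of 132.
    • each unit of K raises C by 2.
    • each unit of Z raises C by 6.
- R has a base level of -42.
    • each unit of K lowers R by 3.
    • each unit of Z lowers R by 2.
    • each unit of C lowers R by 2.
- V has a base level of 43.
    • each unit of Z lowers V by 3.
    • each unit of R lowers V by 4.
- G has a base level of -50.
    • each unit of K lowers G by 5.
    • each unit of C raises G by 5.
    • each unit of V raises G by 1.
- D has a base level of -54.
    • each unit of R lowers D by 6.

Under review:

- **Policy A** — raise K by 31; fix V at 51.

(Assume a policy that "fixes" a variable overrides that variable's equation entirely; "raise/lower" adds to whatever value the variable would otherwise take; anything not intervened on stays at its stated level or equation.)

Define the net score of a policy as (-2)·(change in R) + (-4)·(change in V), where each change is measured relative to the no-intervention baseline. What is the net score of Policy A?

Baseline:
  K = 117
  Z = 33
  C = 132 + 2·117 + 6·33 = 564
  R = -42 − 3·117 − 2·33 − 2·564 = -1587
  V = 43 − 3·33 − 4·(-1587) = 6292
Policy A (K + 31, V := 51):
  K = 117 + 31 = 148
  Z = 33
  C = 132 + 2·148 + 6·33 = 626
  R = -42 − 3·148 − 2·33 − 2·626 = -1804
  V = 51
ΔR = -1804 − (-1587) = -217; ΔV = 51 − 6292 = -6241
Score = (-2)·(-217) + (-4)·(-6241) = 25398

25398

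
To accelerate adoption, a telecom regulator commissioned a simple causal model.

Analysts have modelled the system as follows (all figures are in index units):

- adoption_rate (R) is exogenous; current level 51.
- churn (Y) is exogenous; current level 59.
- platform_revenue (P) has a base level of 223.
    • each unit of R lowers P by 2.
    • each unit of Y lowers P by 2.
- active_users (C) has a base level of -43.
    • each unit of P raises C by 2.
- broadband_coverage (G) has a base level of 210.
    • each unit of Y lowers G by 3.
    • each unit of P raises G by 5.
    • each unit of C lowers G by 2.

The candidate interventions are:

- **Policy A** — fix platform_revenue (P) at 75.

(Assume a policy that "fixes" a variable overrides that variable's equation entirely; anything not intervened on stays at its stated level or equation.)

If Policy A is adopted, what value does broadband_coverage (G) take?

Policy A (P := 75):
  R = 51
  Y = 59
  P = 75
  C = -43 + 2·75 = 107
  G = 210 − 3·59 + 5·75 − 2·107 = 194

194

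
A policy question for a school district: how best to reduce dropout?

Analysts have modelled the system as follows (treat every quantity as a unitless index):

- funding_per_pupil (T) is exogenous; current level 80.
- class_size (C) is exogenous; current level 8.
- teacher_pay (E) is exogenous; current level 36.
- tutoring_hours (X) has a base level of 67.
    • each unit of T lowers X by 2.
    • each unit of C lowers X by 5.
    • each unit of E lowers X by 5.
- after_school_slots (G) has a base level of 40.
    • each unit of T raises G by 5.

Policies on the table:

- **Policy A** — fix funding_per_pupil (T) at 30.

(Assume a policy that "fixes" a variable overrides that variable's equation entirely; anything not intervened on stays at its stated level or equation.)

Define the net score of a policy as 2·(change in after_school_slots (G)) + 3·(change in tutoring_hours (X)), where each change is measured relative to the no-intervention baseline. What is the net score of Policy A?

Baseline:
  T = 80
  C = 8
  E = 36
  X = 67 − 2·80 − 5·8 − 5·36 = -313
  G = 40 + 5·80 = 440
Policy A (T := 30):
  T = 30
  C = 8
  E = 36
  X = 67 − 2·30 − 5·8 − 5·36 = -213
  G = 40 + 5·30 = 190
ΔG = 190 − 440 = -250; ΔX = -213 − (-313) = 100
Score = 2·(-250) + 3·100 = -200

-200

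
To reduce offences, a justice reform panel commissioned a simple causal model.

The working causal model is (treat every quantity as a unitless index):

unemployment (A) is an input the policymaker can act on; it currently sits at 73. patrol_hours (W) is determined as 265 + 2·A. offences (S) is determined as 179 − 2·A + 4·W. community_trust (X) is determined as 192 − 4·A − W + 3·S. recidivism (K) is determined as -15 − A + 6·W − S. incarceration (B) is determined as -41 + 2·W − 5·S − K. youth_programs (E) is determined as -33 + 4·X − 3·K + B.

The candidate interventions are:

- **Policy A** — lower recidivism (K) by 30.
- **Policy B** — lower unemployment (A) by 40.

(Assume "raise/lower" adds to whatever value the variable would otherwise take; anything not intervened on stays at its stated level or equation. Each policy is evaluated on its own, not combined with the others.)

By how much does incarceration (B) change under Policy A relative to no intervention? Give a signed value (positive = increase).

Baseline:
  A = 73
  W = 265 + 2·73 = 411
  S = 179 − 2·73 + 4·411 = 1677
  K = -15 − 73 + 6·411 − 1677 = 701
  B = -41 + 2·411 − 5·1677 − 701 = -8305
Policy A (K − 30):
  A = 73
  W = 265 + 2·73 = 411
  S = 179 − 2·73 + 4·411 = 1677
  K = -15 − 73 + 6·411 − 1677 (−30 from intervention) = 671
  B = -41 + 2·411 − 5·1677 − 671 = -8275
Change in B: -8275 − (-8305) = 30

30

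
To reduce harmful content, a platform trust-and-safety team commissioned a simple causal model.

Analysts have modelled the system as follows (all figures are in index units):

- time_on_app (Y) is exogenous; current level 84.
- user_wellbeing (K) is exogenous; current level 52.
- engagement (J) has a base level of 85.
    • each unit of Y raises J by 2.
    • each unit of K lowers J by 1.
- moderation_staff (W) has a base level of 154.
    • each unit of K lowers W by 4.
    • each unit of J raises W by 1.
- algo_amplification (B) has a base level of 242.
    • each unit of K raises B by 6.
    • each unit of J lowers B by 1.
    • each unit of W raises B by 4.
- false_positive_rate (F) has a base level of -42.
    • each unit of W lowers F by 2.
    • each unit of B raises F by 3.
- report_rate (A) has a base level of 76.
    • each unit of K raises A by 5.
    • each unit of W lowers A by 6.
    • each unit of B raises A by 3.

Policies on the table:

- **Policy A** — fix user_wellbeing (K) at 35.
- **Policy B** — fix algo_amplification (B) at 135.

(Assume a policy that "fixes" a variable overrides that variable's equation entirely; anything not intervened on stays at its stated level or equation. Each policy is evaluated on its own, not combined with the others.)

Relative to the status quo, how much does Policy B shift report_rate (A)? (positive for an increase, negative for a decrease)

Baseline:
  Y = 84
  K = 52
  J = 85 + 2·84 − 52 = 201
  W = 154 − 4·52 + 201 = 147
  B = 242 + 6·52 − 201 + 4·147 = 941
  A = 76 + 5·52 − 6·147 + 3·941 = 2277
Policy B (B := 135):
  Y = 84
  K = 52
  J = 85 + 2·84 − 52 = 201
  W = 154 − 4·52 + 201 = 147
  B = 135
  A = 76 + 5·52 − 6·147 + 3·135 = -141
Change in A: -141 − 2277 = -2418

-2418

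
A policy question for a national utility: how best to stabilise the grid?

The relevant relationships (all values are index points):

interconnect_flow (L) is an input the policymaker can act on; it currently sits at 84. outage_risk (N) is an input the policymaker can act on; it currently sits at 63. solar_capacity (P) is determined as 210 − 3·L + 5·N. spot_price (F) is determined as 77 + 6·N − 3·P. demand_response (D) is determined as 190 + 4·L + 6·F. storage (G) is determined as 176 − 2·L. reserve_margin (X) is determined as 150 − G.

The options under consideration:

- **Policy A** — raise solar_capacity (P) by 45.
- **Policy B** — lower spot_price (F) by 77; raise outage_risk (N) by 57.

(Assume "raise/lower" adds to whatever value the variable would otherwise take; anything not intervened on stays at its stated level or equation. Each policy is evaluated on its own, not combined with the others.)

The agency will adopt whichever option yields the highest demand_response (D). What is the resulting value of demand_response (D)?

-2468

Policy A (P + 45):
  L = 84
  N = 63
  P = 210 − 3·84 + 5·63 (+45 from intervention) = 318
  F = 77 + 6·63 − 3·318 = -499
  D = 190 + 4·84 + 6·(-499) = -2468
Policy B (F − 77, N + 57):
  L = 84
  N = 63 + 57 = 120
  P = 210 − 3·84 + 5·120 = 558
  F = 77 + 6·120 − 3·558 (−77 from intervention) = -954
  D = 190 + 4·84 + 6·(-954) = -5198
Comparing — Policy A: D=-2468, Policy B: D=-5198. Highest is -2468 (Policy A).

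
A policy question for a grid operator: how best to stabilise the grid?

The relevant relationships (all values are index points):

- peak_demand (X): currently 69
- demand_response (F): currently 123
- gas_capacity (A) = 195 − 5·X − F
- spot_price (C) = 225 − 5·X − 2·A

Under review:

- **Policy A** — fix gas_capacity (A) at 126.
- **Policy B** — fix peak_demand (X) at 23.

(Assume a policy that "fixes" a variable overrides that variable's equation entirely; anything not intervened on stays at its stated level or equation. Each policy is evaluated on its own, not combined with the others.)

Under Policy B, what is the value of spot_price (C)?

Policy B (X := 23):
  X = 23
  F = 123
  A = 195 − 5·23 − 123 = -43
  C = 225 − 5·23 − 2·(-43) = 196

196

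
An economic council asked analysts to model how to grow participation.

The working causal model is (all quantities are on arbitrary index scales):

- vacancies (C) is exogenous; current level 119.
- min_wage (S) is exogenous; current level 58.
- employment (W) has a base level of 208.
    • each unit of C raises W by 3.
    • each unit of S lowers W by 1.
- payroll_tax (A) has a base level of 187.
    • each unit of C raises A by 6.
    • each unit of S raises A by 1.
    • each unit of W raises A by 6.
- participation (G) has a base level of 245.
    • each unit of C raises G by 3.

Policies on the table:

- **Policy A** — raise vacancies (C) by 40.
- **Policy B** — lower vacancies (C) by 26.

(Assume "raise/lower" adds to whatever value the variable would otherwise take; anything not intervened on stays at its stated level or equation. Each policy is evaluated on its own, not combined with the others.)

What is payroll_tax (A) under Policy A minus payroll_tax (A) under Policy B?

Policy A (C + 40):
  C = 119 + 40 = 159
  S = 58
  W = 208 + 3·159 − 58 = 627
  A = 187 + 6·159 + 58 + 6·627 = 4961
Policy B (C − 26):
  C = 119 − 26 = 93
  S = 58
  W = 208 + 3·93 − 58 = 429
  A = 187 + 6·93 + 58 + 6·429 = 3377
A: 4961 − 3377 = 1584

1584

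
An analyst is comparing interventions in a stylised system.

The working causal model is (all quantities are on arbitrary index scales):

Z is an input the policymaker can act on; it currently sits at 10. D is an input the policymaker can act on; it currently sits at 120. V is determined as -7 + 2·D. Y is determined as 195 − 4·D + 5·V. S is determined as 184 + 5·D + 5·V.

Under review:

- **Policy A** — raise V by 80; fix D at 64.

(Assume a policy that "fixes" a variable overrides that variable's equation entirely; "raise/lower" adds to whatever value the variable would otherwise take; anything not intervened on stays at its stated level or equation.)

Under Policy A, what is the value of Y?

944

Policy A (V + 80, D := 64):
  D = 64
  V = -7 + 2·64 (+80 from intervention) = 201
  Y = 195 − 4·64 + 5·201 = 944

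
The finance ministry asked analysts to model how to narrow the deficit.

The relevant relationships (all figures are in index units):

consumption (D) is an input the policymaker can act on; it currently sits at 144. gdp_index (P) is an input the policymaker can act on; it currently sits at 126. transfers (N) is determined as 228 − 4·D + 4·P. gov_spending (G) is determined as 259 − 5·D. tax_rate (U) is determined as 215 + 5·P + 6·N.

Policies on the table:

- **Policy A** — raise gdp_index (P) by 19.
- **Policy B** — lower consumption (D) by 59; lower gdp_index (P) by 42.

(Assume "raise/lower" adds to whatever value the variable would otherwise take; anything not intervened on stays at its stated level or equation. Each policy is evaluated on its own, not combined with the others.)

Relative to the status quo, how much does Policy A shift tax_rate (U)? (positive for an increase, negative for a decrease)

551

Baseline:
  D = 144
  P = 126
  N = 228 − 4·144 + 4·126 = 156
  U = 215 + 5·126 + 6·156 = 1781
Policy A (P + 19):
  D = 144
  P = 126 + 19 = 145
  N = 228 − 4·144 + 4·145 = 232
  U = 215 + 5·145 + 6·232 = 2332
Change in U: 2332 − 1781 = 551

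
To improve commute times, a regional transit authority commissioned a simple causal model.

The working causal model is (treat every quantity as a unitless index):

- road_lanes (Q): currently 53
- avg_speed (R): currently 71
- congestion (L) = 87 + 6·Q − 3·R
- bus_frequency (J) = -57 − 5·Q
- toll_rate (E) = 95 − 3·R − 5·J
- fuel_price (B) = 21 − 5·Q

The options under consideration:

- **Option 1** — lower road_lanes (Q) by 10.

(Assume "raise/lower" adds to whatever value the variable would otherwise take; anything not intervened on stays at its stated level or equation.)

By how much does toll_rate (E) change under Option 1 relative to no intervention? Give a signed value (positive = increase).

Baseline:
  Q = 53
  R = 71
  J = -57 − 5·53 = -322
  E = 95 − 3·71 − 5·(-322) = 1492
Option 1 (Q − 10):
  Q = 53 − 10 = 43
  R = 71
  J = -57 − 5·43 = -272
  E = 95 − 3·71 − 5·(-272) = 1242
Change in E: 1242 − 1492 = -250

-250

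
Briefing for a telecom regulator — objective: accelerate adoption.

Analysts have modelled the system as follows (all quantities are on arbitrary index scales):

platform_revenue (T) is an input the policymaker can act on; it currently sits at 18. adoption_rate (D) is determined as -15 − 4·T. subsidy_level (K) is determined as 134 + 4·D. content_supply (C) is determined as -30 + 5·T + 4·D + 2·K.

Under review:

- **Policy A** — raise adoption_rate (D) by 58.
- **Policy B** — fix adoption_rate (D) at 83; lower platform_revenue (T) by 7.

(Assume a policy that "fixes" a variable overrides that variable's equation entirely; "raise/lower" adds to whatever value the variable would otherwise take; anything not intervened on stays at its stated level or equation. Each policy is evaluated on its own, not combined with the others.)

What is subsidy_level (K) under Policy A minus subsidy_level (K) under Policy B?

Policy A (D + 58):
  T = 18
  D = -15 − 4·18 (+58 from intervention) = -29
  K = 134 + 4·(-29) = 18
Policy B (D := 83, T − 7):
  T = 18 − 7 = 11
  D = 83
  K = 134 + 4·83 = 466
K: 18 − 466 = -448

-448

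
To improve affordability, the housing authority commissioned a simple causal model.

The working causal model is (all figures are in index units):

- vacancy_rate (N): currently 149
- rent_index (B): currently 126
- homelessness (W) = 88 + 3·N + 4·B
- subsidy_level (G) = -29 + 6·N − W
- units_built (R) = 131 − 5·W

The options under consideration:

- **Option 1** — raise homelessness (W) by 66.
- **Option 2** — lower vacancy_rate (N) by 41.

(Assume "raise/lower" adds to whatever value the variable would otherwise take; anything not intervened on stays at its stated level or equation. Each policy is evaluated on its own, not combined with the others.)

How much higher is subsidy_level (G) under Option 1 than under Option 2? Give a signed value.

Option 1 (W + 66):
  N = 149
  B = 126
  W = 88 + 3·149 + 4·126 (+66 from intervention) = 1105
  G = -29 + 6·149 − 1105 = -240
Option 2 (N − 41):
  N = 149 − 41 = 108
  B = 126
  W = 88 + 3·108 + 4·126 = 916
  G = -29 + 6·108 − 916 = -297
G: -240 − (-297) = 57

57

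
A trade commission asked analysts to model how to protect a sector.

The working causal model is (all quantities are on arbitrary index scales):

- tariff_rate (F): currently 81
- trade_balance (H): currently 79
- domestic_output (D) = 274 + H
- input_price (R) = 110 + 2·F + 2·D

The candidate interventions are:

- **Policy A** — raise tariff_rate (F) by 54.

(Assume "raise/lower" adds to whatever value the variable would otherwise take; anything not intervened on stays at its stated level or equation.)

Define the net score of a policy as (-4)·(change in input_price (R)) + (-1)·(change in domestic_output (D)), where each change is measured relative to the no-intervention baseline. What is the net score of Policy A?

Baseline:
  F = 81
  H = 79
  D = 274 + 79 = 353
  R = 110 + 2·81 + 2·353 = 978
Policy A (F + 54):
  F = 81 + 54 = 135
  H = 79
  D = 274 + 79 = 353
  R = 110 + 2·135 + 2·353 = 1086
ΔR = 1086 − 978 = 108; ΔD = 353 − 353 = 0
Score = (-4)·108 + (-1)·0 = -432

-432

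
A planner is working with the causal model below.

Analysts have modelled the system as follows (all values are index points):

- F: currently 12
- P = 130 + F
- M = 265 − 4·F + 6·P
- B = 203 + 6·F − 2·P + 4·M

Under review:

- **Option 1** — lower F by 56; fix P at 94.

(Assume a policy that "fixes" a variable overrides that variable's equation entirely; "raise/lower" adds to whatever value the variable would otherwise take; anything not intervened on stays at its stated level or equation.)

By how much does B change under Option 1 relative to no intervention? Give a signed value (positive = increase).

Baseline:
  F = 12
  P = 130 + 12 = 142
  M = 265 − 4·12 + 6·142 = 1069
  B = 203 + 6·12 − 2·142 + 4·1069 = 4267
Option 1 (F − 56, P := 94):
  F = 12 − 56 = -44
  P = 94
  M = 265 − 4·(-44) + 6·94 = 1005
  B = 203 + 6·(-44) − 2·94 + 4·1005 = 3771
Change in B: 3771 − 4267 = -496

-496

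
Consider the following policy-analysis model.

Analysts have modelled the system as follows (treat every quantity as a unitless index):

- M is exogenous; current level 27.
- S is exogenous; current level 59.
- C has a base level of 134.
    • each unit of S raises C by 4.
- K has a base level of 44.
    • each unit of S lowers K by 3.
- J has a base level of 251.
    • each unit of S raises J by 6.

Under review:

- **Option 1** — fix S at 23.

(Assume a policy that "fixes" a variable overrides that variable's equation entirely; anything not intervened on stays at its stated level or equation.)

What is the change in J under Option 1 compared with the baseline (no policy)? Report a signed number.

Baseline:
  S = 59
  J = 251 + 6·59 = 605
Option 1 (S := 23):
  S = 23
  J = 251 + 6·23 = 389
Change in J: 389 − 605 = -216

-216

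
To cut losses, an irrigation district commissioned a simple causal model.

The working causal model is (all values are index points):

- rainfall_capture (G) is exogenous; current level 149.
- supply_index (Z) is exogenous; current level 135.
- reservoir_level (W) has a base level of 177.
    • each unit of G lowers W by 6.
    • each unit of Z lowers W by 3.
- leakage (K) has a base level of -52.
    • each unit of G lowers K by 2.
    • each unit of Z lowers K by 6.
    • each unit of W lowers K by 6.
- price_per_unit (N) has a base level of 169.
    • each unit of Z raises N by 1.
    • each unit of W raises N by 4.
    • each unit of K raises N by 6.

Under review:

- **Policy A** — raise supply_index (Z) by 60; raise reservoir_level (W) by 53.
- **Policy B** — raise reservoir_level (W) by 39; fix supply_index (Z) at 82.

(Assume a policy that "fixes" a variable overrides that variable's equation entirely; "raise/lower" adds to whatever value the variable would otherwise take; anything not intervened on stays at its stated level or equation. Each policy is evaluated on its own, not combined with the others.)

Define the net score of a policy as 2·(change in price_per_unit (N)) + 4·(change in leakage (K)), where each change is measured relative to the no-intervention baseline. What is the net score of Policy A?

Baseline:
  G = 149
  Z = 135
  W = 177 − 6·149 − 3·135 = -1122
  K = -52 − 2·149 − 6·135 − 6·(-1122) = 5572
  N = 169 + 135 + 4·(-1122) + 6·5572 = 29248
Policy A (Z + 60, W + 53):
  G = 149
  Z = 135 + 60 = 195
  W = 177 − 6·149 − 3·195 (+53 from intervention) = -1249
  K = -52 − 2·149 − 6·195 − 6·(-1249) = 5974
  N = 169 + 195 + 4·(-1249) + 6·5974 = 31212
ΔN = 31212 − 29248 = 1964; ΔK = 5974 − 5572 = 402
Score = 2·1964 + 4·402 = 5536

5536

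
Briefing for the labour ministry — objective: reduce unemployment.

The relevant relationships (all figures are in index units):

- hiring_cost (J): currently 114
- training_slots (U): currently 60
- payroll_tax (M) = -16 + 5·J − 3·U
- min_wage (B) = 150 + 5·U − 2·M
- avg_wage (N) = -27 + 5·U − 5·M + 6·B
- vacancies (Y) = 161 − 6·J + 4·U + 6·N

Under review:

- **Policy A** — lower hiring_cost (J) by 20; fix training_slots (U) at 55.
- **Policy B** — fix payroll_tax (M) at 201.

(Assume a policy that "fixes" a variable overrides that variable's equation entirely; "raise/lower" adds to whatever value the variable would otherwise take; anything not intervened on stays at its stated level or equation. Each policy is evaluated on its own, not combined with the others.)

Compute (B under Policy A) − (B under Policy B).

Policy A (J − 20, U := 55):
  J = 114 − 20 = 94
  U = 55
  M = -16 + 5·94 − 3·55 = 289
  B = 150 + 5·55 − 2·289 = -153
Policy B (M := 201):
  J = 114
  U = 60
  M = 201
  B = 150 + 5·60 − 2·201 = 48
B: -153 − 48 = -201

-201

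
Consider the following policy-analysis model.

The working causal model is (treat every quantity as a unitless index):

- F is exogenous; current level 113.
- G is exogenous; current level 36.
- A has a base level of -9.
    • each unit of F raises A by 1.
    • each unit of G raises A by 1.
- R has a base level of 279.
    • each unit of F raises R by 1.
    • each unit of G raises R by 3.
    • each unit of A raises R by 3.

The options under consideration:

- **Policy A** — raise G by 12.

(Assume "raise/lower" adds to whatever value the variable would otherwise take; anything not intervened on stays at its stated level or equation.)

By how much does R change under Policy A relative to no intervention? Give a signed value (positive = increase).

Baseline:
  F = 113
  G = 36
  A = -9 + 113 + 36 = 140
  R = 279 + 113 + 3·36 + 3·140 = 920
Policy A (G + 12):
  F = 113
  G = 36 + 12 = 48
  A = -9 + 113 + 48 = 152
  R = 279 + 113 + 3·48 + 3·152 = 992
Change in R: 992 − 920 = 72

72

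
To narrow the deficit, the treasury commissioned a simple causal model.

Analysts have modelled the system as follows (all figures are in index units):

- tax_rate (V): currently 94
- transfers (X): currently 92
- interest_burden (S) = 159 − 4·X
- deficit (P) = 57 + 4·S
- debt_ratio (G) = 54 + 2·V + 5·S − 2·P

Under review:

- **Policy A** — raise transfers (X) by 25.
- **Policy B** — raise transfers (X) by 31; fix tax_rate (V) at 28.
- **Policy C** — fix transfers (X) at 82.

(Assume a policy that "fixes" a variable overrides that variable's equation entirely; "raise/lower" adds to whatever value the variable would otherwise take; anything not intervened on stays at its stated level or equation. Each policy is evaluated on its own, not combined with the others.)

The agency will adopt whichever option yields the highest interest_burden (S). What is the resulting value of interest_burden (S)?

Policy A (X + 25):
  X = 92 + 25 = 117
  S = 159 − 4·117 = -309
Policy B (X + 31, V := 28):
  X = 92 + 31 = 123
  S = 159 − 4·123 = -333
Policy C (X := 82):
  X = 82
  S = 159 − 4·82 = -169
Comparing — Policy A: S=-309, Policy B: S=-333, Policy C: S=-169. Highest is -169 (Policy C).

-169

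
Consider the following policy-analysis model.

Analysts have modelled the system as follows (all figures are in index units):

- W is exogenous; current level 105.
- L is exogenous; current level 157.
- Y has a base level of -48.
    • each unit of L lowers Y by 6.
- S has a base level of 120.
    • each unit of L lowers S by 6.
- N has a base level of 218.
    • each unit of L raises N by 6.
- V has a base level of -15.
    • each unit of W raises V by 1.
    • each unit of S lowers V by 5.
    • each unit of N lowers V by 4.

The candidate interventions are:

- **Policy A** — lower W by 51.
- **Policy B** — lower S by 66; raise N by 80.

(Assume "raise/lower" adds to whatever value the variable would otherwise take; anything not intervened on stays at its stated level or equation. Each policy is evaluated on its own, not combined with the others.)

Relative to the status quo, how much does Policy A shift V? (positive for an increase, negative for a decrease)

-51

Baseline:
  W = 105
  L = 157
  S = 120 − 6·157 = -822
  N = 218 + 6·157 = 1160
  V = -15 + 105 − 5·(-822) − 4·1160 = -440
Policy A (W − 51):
  W = 105 − 51 = 54
  L = 157
  S = 120 − 6·157 = -822
  N = 218 + 6·157 = 1160
  V = -15 + 54 − 5·(-822) − 4·1160 = -491
Change in V: -491 − (-440) = -51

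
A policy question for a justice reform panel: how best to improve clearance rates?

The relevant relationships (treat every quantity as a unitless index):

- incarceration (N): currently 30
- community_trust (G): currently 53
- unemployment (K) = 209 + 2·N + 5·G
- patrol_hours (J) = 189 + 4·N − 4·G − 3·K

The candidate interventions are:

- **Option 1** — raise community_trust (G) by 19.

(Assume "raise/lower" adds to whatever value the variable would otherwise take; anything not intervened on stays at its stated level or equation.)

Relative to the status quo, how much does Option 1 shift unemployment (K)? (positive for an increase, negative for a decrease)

Baseline:
  N = 30
  G = 53
  K = 209 + 2·30 + 5·53 = 534
Option 1 (G + 19):
  N = 30
  G = 53 + 19 = 72
  K = 209 + 2·30 + 5·72 = 629
Change in K: 629 − 534 = 95

95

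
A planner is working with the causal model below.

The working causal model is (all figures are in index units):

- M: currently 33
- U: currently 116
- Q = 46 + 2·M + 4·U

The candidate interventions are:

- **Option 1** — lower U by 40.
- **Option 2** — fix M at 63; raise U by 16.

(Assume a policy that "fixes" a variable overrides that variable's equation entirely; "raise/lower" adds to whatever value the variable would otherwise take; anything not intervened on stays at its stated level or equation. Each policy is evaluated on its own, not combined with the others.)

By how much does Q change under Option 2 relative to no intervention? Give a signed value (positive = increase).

124

Baseline:
  M = 33
  U = 116
  Q = 46 + 2·33 + 4·116 = 576
Option 2 (M := 63, U + 16):
  M = 63
  U = 116 + 16 = 132
  Q = 46 + 2·63 + 4·132 = 700
Change in Q: 700 − 576 = 124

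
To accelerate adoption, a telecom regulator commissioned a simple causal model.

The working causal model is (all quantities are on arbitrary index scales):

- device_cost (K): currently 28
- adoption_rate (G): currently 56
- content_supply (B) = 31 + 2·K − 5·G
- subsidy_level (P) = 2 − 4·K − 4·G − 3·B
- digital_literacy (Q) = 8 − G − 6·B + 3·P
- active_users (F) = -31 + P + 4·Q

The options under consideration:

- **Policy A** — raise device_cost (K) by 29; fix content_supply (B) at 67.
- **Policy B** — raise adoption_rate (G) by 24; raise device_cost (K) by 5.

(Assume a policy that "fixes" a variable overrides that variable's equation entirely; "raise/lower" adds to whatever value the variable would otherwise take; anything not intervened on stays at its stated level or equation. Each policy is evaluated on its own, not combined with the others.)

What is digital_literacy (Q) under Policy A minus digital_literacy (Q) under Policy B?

-5526

Policy A (K + 29, B := 67):
  K = 28 + 29 = 57
  G = 56
  B = 67
  P = 2 − 4·57 − 4·56 − 3·67 = -651
  Q = 8 − 56 − 6·67 + 3·(-651) = -2403
Policy B (G + 24, K + 5):
  K = 28 + 5 = 33
  G = 56 + 24 = 80
  B = 31 + 2·33 − 5·80 = -303
  P = 2 − 4·33 − 4·80 − 3·(-303) = 459
  Q = 8 − 80 − 6·(-303) + 3·459 = 3123
Q: -2403 − 3123 = -5526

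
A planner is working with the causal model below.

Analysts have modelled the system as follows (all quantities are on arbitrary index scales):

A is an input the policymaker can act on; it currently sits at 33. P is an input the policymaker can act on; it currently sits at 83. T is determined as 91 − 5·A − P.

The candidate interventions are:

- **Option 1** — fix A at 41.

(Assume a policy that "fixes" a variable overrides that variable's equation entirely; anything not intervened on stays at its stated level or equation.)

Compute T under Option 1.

-197

Option 1 (A := 41):
  A = 41
  P = 83
  T = 91 − 5·41 − 83 = -197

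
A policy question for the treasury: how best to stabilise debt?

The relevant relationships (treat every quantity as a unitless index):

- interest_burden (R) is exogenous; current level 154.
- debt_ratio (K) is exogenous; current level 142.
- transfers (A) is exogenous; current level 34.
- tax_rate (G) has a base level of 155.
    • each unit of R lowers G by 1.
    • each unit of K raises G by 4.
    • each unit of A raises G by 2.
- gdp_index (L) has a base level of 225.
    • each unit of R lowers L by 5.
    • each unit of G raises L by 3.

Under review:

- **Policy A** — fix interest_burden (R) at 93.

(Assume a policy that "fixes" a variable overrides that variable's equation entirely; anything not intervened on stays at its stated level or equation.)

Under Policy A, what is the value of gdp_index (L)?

Policy A (R := 93):
  R = 93
  K = 142
  A = 34
  G = 155 − 93 + 4·142 + 2·34 = 698
  L = 225 − 5·93 + 3·698 = 1854

1854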